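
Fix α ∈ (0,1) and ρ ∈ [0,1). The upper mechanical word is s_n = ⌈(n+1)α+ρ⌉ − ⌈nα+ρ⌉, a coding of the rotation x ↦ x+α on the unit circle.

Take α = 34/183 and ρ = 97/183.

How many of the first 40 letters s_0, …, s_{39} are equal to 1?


#1s = Σ_{n=0}^{39} s_n = Σ_{n=0}^{39} (⌈(n+1)α+ρ⌉ − ⌈nα+ρ⌉)
the sum telescopes: every ⌈nα+ρ⌉ with 0 < n < 40 appears once with + and once with −, leaving ⌈40α+ρ⌉ − ⌈0·α+ρ⌉
40α + ρ = (40·34 + 97) / 183 = 1457/183
ρ = 97/183
⌈1457/183⌉ = 8,  ⌈97/183⌉ = 1
#1s = 8 − 1 = 7

7


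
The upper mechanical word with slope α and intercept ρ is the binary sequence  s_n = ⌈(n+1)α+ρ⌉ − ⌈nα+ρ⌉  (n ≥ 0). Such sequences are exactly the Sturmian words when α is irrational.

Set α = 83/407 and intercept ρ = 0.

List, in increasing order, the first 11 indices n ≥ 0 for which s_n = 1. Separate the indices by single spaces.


n=0: ⌈83/407⌉−⌈0/407⌉ = 1−0 = 1  ← one
n=1: ⌈166/407⌉−⌈83/407⌉ = 1−1 = 0
n=2: ⌈249/407⌉−⌈166/407⌉ = 1−1 = 0
n=3: ⌈332/407⌉−⌈249/407⌉ = 1−1 = 0
n=4: ⌈415/407⌉−⌈332/407⌉ = 2−1 = 1  ← one
n=5: ⌈498/407⌉−⌈415/407⌉ = 2−2 = 0
n=6: ⌈581/407⌉−⌈498/407⌉ = 2−2 = 0
n=7: ⌈664/407⌉−⌈581/407⌉ = 2−2 = 0
n=8: ⌈747/407⌉−⌈664/407⌉ = 2−2 = 0
n=9: ⌈830/407⌉−⌈747/407⌉ = 3−2 = 1  ← one
n=10: ⌈913/407⌉−⌈830/407⌉ = 3−3 = 0
n=11: ⌈996/407⌉−⌈913/407⌉ = 3−3 = 0
n=12: ⌈1079/407⌉−⌈996/407⌉ = 3−3 = 0
n=13: ⌈1162/407⌉−⌈1079/407⌉ = 3−3 = 0
n=14: ⌈1245/407⌉−⌈1162/407⌉ = 4−3 = 1  ← one
n=15: ⌈1328/407⌉−⌈1245/407⌉ = 4−4 = 0
n=16: ⌈1411/407⌉−⌈1328/407⌉ = 4−4 = 0
n=17: ⌈1494/407⌉−⌈1411/407⌉ = 4−4 = 0
n=18: ⌈1577/407⌉−⌈1494/407⌉ = 4−4 = 0
n=19: ⌈1660/407⌉−⌈1577/407⌉ = 5−4 = 1  ← one
n=20: ⌈1743/407⌉−⌈1660/407⌉ = 5−5 = 0
n=21: ⌈1826/407⌉−⌈1743/407⌉ = 5−5 = 0
n=22: ⌈1909/407⌉−⌈1826/407⌉ = 5−5 = 0
n=23: ⌈1992/407⌉−⌈1909/407⌉ = 5−5 = 0
n=24: ⌈2075/407⌉−⌈1992/407⌉ = 6−5 = 1  ← one
n=25: ⌈2158/407⌉−⌈2075/407⌉ = 6−6 = 0
n=26: ⌈2241/407⌉−⌈2158/407⌉ = 6−6 = 0
n=27: ⌈2324/407⌉−⌈2241/407⌉ = 6−6 = 0
n=28: ⌈2407/407⌉−⌈2324/407⌉ = 6−6 = 0
n=29: ⌈2490/407⌉−⌈2407/407⌉ = 7−6 = 1  ← one
n=30: ⌈2573/407⌉−⌈2490/407⌉ = 7−7 = 0
n=31: ⌈2656/407⌉−⌈2573/407⌉ = 7−7 = 0
n=32: ⌈2739/407⌉−⌈2656/407⌉ = 7−7 = 0
n=33: ⌈2822/407⌉−⌈2739/407⌉ = 7−7 = 0
n=34: ⌈2905/407⌉−⌈2822/407⌉ = 8−7 = 1  ← one
n=35: ⌈2988/407⌉−⌈2905/407⌉ = 8−8 = 0
n=36: ⌈3071/407⌉−⌈2988/407⌉ = 8−8 = 0
n=37: ⌈3154/407⌉−⌈3071/407⌉ = 8−8 = 0
n=38: ⌈3237/407⌉−⌈3154/407⌉ = 8−8 = 0
n=39: ⌈3320/407⌉−⌈3237/407⌉ = 9−8 = 1  ← one
n=40: ⌈3403/407⌉−⌈3320/407⌉ = 9−9 = 0
n=41: ⌈3486/407⌉−⌈3403/407⌉ = 9−9 = 0
n=42: ⌈3569/407⌉−⌈3486/407⌉ = 9−9 = 0
n=43: ⌈3652/407⌉−⌈3569/407⌉ = 9−9 = 0
n=44: ⌈3735/407⌉−⌈3652/407⌉ = 10−9 = 1  ← one
n=45: ⌈3818/407⌉−⌈3735/407⌉ = 10−10 = 0
n=46: ⌈3901/407⌉−⌈3818/407⌉ = 10−10 = 0
n=47: ⌈3984/407⌉−⌈3901/407⌉ = 10−10 = 0
n=48: ⌈4067/407⌉−⌈3984/407⌉ = 10−10 = 0
n=49: ⌈4150/407⌉−⌈4067/407⌉ = 11−10 = 1  ← one
positions of the first 11 ones: 0 4 9 14 19 24 29 34 39 44 49

0 4 9 14 19 24 29 34 39 44 49


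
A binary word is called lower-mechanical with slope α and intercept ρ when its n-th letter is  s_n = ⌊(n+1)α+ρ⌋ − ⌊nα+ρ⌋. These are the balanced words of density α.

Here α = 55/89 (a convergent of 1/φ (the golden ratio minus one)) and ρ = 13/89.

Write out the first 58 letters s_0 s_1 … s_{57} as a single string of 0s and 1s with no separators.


n=0: ⌊(1·55+13)/89⌋ − ⌊(0·55+13)/89⌋ = ⌊68/89⌋ − ⌊13/89⌋ = 0 − 0 = 0
n=1: ⌊(2·55+13)/89⌋ − ⌊(1·55+13)/89⌋ = ⌊123/89⌋ − ⌊68/89⌋ = 1 − 0 = 1
n=2: ⌊(3·55+13)/89⌋ − ⌊(2·55+13)/89⌋ = ⌊178/89⌋ − ⌊123/89⌋ = 2 − 1 = 1
n=3: ⌊(4·55+13)/89⌋ − ⌊(3·55+13)/89⌋ = ⌊233/89⌋ − ⌊178/89⌋ = 2 − 2 = 0
n=4: ⌊(5·55+13)/89⌋ − ⌊(4·55+13)/89⌋ = ⌊288/89⌋ − ⌊233/89⌋ = 3 − 2 = 1
n=5: ⌊(6·55+13)/89⌋ − ⌊(5·55+13)/89⌋ = ⌊343/89⌋ − ⌊288/89⌋ = 3 − 3 = 0
n=6: ⌊(7·55+13)/89⌋ − ⌊(6·55+13)/89⌋ = ⌊398/89⌋ − ⌊343/89⌋ = 4 − 3 = 1
n=7: ⌊(8·55+13)/89⌋ − ⌊(7·55+13)/89⌋ = ⌊453/89⌋ − ⌊398/89⌋ = 5 − 4 = 1
n=8: ⌊(9·55+13)/89⌋ − ⌊(8·55+13)/89⌋ = ⌊508/89⌋ − ⌊453/89⌋ = 5 − 5 = 0
n=9: ⌊(10·55+13)/89⌋ − ⌊(9·55+13)/89⌋ = ⌊563/89⌋ − ⌊508/89⌋ = 6 − 5 = 1
n=10: ⌊(11·55+13)/89⌋ − ⌊(10·55+13)/89⌋ = ⌊618/89⌋ − ⌊563/89⌋ = 6 − 6 = 0
n=11: ⌊(12·55+13)/89⌋ − ⌊(11·55+13)/89⌋ = ⌊673/89⌋ − ⌊618/89⌋ = 7 − 6 = 1
n=12: ⌊(13·55+13)/89⌋ − ⌊(12·55+13)/89⌋ = ⌊728/89⌋ − ⌊673/89⌋ = 8 − 7 = 1
n=13: ⌊(14·55+13)/89⌋ − ⌊(13·55+13)/89⌋ = ⌊783/89⌋ − ⌊728/89⌋ = 8 − 8 = 0
n=14: ⌊(15·55+13)/89⌋ − ⌊(14·55+13)/89⌋ = ⌊838/89⌋ − ⌊783/89⌋ = 9 − 8 = 1
n=15: ⌊(16·55+13)/89⌋ − ⌊(15·55+13)/89⌋ = ⌊893/89⌋ − ⌊838/89⌋ = 10 − 9 = 1
n=16: ⌊(17·55+13)/89⌋ − ⌊(16·55+13)/89⌋ = ⌊948/89⌋ − ⌊893/89⌋ = 10 − 10 = 0
n=17: ⌊(18·55+13)/89⌋ − ⌊(17·55+13)/89⌋ = ⌊1003/89⌋ − ⌊948/89⌋ = 11 − 10 = 1
n=18: ⌊(19·55+13)/89⌋ − ⌊(18·55+13)/89⌋ = ⌊1058/89⌋ − ⌊1003/89⌋ = 11 − 11 = 0
n=19: ⌊(20·55+13)/89⌋ − ⌊(19·55+13)/89⌋ = ⌊1113/89⌋ − ⌊1058/89⌋ = 12 − 11 = 1
n=20: ⌊(21·55+13)/89⌋ − ⌊(20·55+13)/89⌋ = ⌊1168/89⌋ − ⌊1113/89⌋ = 13 − 12 = 1
n=21: ⌊(22·55+13)/89⌋ − ⌊(21·55+13)/89⌋ = ⌊1223/89⌋ − ⌊1168/89⌋ = 13 − 13 = 0
n=22: ⌊(23·55+13)/89⌋ − ⌊(22·55+13)/89⌋ = ⌊1278/89⌋ − ⌊1223/89⌋ = 14 − 13 = 1
n=23: ⌊(24·55+13)/89⌋ − ⌊(23·55+13)/89⌋ = ⌊1333/89⌋ − ⌊1278/89⌋ = 14 − 14 = 0
n=24: ⌊(25·55+13)/89⌋ − ⌊(24·55+13)/89⌋ = ⌊1388/89⌋ − ⌊1333/89⌋ = 15 − 14 = 1
n=25: ⌊(26·55+13)/89⌋ − ⌊(25·55+13)/89⌋ = ⌊1443/89⌋ − ⌊1388/89⌋ = 16 − 15 = 1
n=26: ⌊(27·55+13)/89⌋ − ⌊(26·55+13)/89⌋ = ⌊1498/89⌋ − ⌊1443/89⌋ = 16 − 16 = 0
n=27: ⌊(28·55+13)/89⌋ − ⌊(27·55+13)/89⌋ = ⌊1553/89⌋ − ⌊1498/89⌋ = 17 − 16 = 1
n=28: ⌊(29·55+13)/89⌋ − ⌊(28·55+13)/89⌋ = ⌊1608/89⌋ − ⌊1553/89⌋ = 18 − 17 = 1
n=29: ⌊(30·55+13)/89⌋ − ⌊(29·55+13)/89⌋ = ⌊1663/89⌋ − ⌊1608/89⌋ = 18 − 18 = 0
n=30: ⌊(31·55+13)/89⌋ − ⌊(30·55+13)/89⌋ = ⌊1718/89⌋ − ⌊1663/89⌋ = 19 − 18 = 1
n=31: ⌊(32·55+13)/89⌋ − ⌊(31·55+13)/89⌋ = ⌊1773/89⌋ − ⌊1718/89⌋ = 19 − 19 = 0
n=32: ⌊(33·55+13)/89⌋ − ⌊(32·55+13)/89⌋ = ⌊1828/89⌋ − ⌊1773/89⌋ = 20 − 19 = 1
n=33: ⌊(34·55+13)/89⌋ − ⌊(33·55+13)/89⌋ = ⌊1883/89⌋ − ⌊1828/89⌋ = 21 − 20 = 1
n=34: ⌊(35·55+13)/89⌋ − ⌊(34·55+13)/89⌋ = ⌊1938/89⌋ − ⌊1883/89⌋ = 21 − 21 = 0
n=35: ⌊(36·55+13)/89⌋ − ⌊(35·55+13)/89⌋ = ⌊1993/89⌋ − ⌊1938/89⌋ = 22 − 21 = 1
n=36: ⌊(37·55+13)/89⌋ − ⌊(36·55+13)/89⌋ = ⌊2048/89⌋ − ⌊1993/89⌋ = 23 − 22 = 1
n=37: ⌊(38·55+13)/89⌋ − ⌊(37·55+13)/89⌋ = ⌊2103/89⌋ − ⌊2048/89⌋ = 23 − 23 = 0
n=38: ⌊(39·55+13)/89⌋ − ⌊(38·55+13)/89⌋ = ⌊2158/89⌋ − ⌊2103/89⌋ = 24 − 23 = 1
n=39: ⌊(40·55+13)/89⌋ − ⌊(39·55+13)/89⌋ = ⌊2213/89⌋ − ⌊2158/89⌋ = 24 − 24 = 0
n=40: ⌊(41·55+13)/89⌋ − ⌊(40·55+13)/89⌋ = ⌊2268/89⌋ − ⌊2213/89⌋ = 25 − 24 = 1
n=41: ⌊(42·55+13)/89⌋ − ⌊(41·55+13)/89⌋ = ⌊2323/89⌋ − ⌊2268/89⌋ = 26 − 25 = 1
n=42: ⌊(43·55+13)/89⌋ − ⌊(42·55+13)/89⌋ = ⌊2378/89⌋ − ⌊2323/89⌋ = 26 − 26 = 0
n=43: ⌊(44·55+13)/89⌋ − ⌊(43·55+13)/89⌋ = ⌊2433/89⌋ − ⌊2378/89⌋ = 27 − 26 = 1
n=44: ⌊(45·55+13)/89⌋ − ⌊(44·55+13)/89⌋ = ⌊2488/89⌋ − ⌊2433/89⌋ = 27 − 27 = 0
n=45: ⌊(46·55+13)/89⌋ − ⌊(45·55+13)/89⌋ = ⌊2543/89⌋ − ⌊2488/89⌋ = 28 − 27 = 1
n=46: ⌊(47·55+13)/89⌋ − ⌊(46·55+13)/89⌋ = ⌊2598/89⌋ − ⌊2543/89⌋ = 29 − 28 = 1
n=47: ⌊(48·55+13)/89⌋ − ⌊(47·55+13)/89⌋ = ⌊2653/89⌋ − ⌊2598/89⌋ = 29 − 29 = 0
n=48: ⌊(49·55+13)/89⌋ − ⌊(48·55+13)/89⌋ = ⌊2708/89⌋ − ⌊2653/89⌋ = 30 − 29 = 1
n=49: ⌊(50·55+13)/89⌋ − ⌊(49·55+13)/89⌋ = ⌊2763/89⌋ − ⌊2708/89⌋ = 31 − 30 = 1
n=50: ⌊(51·55+13)/89⌋ − ⌊(50·55+13)/89⌋ = ⌊2818/89⌋ − ⌊2763/89⌋ = 31 − 31 = 0
n=51: ⌊(52·55+13)/89⌋ − ⌊(51·55+13)/89⌋ = ⌊2873/89⌋ − ⌊2818/89⌋ = 32 − 31 = 1
n=52: ⌊(53·55+13)/89⌋ − ⌊(52·55+13)/89⌋ = ⌊2928/89⌋ − ⌊2873/89⌋ = 32 − 32 = 0
n=53: ⌊(54·55+13)/89⌋ − ⌊(53·55+13)/89⌋ = ⌊2983/89⌋ − ⌊2928/89⌋ = 33 − 32 = 1
n=54: ⌊(55·55+13)/89⌋ − ⌊(54·55+13)/89⌋ = ⌊3038/89⌋ − ⌊2983/89⌋ = 34 − 33 = 1
n=55: ⌊(56·55+13)/89⌋ − ⌊(55·55+13)/89⌋ = ⌊3093/89⌋ − ⌊3038/89⌋ = 34 − 34 = 0
n=56: ⌊(57·55+13)/89⌋ − ⌊(56·55+13)/89⌋ = ⌊3148/89⌋ − ⌊3093/89⌋ = 35 − 34 = 1
n=57: ⌊(58·55+13)/89⌋ − ⌊(57·55+13)/89⌋ = ⌊3203/89⌋ − ⌊3148/89⌋ = 35 − 35 = 0

0110101101011011010110101101101011011010110101101101011010


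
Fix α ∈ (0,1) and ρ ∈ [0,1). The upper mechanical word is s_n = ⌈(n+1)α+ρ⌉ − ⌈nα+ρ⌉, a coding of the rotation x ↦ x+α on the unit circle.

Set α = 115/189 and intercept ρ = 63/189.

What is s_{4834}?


1

(n+1)α + ρ = (4835·115 + 63) / 189 = 556088/189
nα + ρ     = (4834·115 + 63) / 189 = 555973/189
⌈556088/189⌉ = 2943,  ⌈555973/189⌉ = 2942
s_{4834} = 2943 − 2942 = 1


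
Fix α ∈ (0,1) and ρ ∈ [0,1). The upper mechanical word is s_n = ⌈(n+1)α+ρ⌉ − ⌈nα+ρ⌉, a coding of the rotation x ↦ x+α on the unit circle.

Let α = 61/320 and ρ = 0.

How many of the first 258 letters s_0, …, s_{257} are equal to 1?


50

#1s = Σ_{n=0}^{257} s_n = Σ_{n=0}^{257} (⌈(n+1)α+ρ⌉ − ⌈nα+ρ⌉)
the sum telescopes: every ⌈nα+ρ⌉ with 0 < n < 258 appears once with + and once with −, leaving ⌈258α+ρ⌉ − ⌈0·α+ρ⌉
258α + ρ = (258·61) / 320 = 15738/320
ρ = 0/320
⌈15738/320⌉ = 50,  ⌈0/320⌉ = 0
#1s = 50 − 0 = 50


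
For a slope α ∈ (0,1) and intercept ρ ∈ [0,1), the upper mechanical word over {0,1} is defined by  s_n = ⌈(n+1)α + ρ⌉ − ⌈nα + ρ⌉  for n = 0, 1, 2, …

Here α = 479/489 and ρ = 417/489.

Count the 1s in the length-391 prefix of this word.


#1s = Σ_{n=0}^{390} s_n = Σ_{n=0}^{390} (⌈(n+1)α+ρ⌉ − ⌈nα+ρ⌉)
the sum telescopes: every ⌈nα+ρ⌉ with 0 < n < 391 appears once with + and once with −, leaving ⌈391α+ρ⌉ − ⌈0·α+ρ⌉
391α + ρ = (391·479 + 417) / 489 = 187706/489
ρ = 417/489
⌈187706/489⌉ = 384,  ⌈417/489⌉ = 1
#1s = 384 − 1 = 383

383


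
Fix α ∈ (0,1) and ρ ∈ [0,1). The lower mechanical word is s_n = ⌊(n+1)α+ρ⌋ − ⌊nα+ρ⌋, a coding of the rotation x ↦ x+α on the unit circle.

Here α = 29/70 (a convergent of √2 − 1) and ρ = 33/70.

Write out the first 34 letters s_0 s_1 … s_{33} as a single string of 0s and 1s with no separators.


n=0: ⌊(1·29+33)/70⌋ − ⌊(0·29+33)/70⌋ = ⌊62/70⌋ − ⌊33/70⌋ = 0 − 0 = 0
n=1: ⌊(2·29+33)/70⌋ − ⌊(1·29+33)/70⌋ = ⌊91/70⌋ − ⌊62/70⌋ = 1 − 0 = 1
n=2: ⌊(3·29+33)/70⌋ − ⌊(2·29+33)/70⌋ = ⌊120/70⌋ − ⌊91/70⌋ = 1 − 1 = 0
n=3: ⌊(4·29+33)/70⌋ − ⌊(3·29+33)/70⌋ = ⌊149/70⌋ − ⌊120/70⌋ = 2 − 1 = 1
n=4: ⌊(5·29+33)/70⌋ − ⌊(4·29+33)/70⌋ = ⌊178/70⌋ − ⌊149/70⌋ = 2 − 2 = 0
n=5: ⌊(6·29+33)/70⌋ − ⌊(5·29+33)/70⌋ = ⌊207/70⌋ − ⌊178/70⌋ = 2 − 2 = 0
n=6: ⌊(7·29+33)/70⌋ − ⌊(6·29+33)/70⌋ = ⌊236/70⌋ − ⌊207/70⌋ = 3 − 2 = 1
n=7: ⌊(8·29+33)/70⌋ − ⌊(7·29+33)/70⌋ = ⌊265/70⌋ − ⌊236/70⌋ = 3 − 3 = 0
n=8: ⌊(9·29+33)/70⌋ − ⌊(8·29+33)/70⌋ = ⌊294/70⌋ − ⌊265/70⌋ = 4 − 3 = 1
n=9: ⌊(10·29+33)/70⌋ − ⌊(9·29+33)/70⌋ = ⌊323/70⌋ − ⌊294/70⌋ = 4 − 4 = 0
n=10: ⌊(11·29+33)/70⌋ − ⌊(10·29+33)/70⌋ = ⌊352/70⌋ − ⌊323/70⌋ = 5 − 4 = 1
n=11: ⌊(12·29+33)/70⌋ − ⌊(11·29+33)/70⌋ = ⌊381/70⌋ − ⌊352/70⌋ = 5 − 5 = 0
n=12: ⌊(13·29+33)/70⌋ − ⌊(12·29+33)/70⌋ = ⌊410/70⌋ − ⌊381/70⌋ = 5 − 5 = 0
n=13: ⌊(14·29+33)/70⌋ − ⌊(13·29+33)/70⌋ = ⌊439/70⌋ − ⌊410/70⌋ = 6 − 5 = 1
n=14: ⌊(15·29+33)/70⌋ − ⌊(14·29+33)/70⌋ = ⌊468/70⌋ − ⌊439/70⌋ = 6 − 6 = 0
n=15: ⌊(16·29+33)/70⌋ − ⌊(15·29+33)/70⌋ = ⌊497/70⌋ − ⌊468/70⌋ = 7 − 6 = 1
n=16: ⌊(17·29+33)/70⌋ − ⌊(16·29+33)/70⌋ = ⌊526/70⌋ − ⌊497/70⌋ = 7 − 7 = 0
n=17: ⌊(18·29+33)/70⌋ − ⌊(17·29+33)/70⌋ = ⌊555/70⌋ − ⌊526/70⌋ = 7 − 7 = 0
n=18: ⌊(19·29+33)/70⌋ − ⌊(18·29+33)/70⌋ = ⌊584/70⌋ − ⌊555/70⌋ = 8 − 7 = 1
n=19: ⌊(20·29+33)/70⌋ − ⌊(19·29+33)/70⌋ = ⌊613/70⌋ − ⌊584/70⌋ = 8 − 8 = 0
n=20: ⌊(21·29+33)/70⌋ − ⌊(20·29+33)/70⌋ = ⌊642/70⌋ − ⌊613/70⌋ = 9 − 8 = 1
n=21: ⌊(22·29+33)/70⌋ − ⌊(21·29+33)/70⌋ = ⌊671/70⌋ − ⌊642/70⌋ = 9 − 9 = 0
n=22: ⌊(23·29+33)/70⌋ − ⌊(22·29+33)/70⌋ = ⌊700/70⌋ − ⌊671/70⌋ = 10 − 9 = 1
n=23: ⌊(24·29+33)/70⌋ − ⌊(23·29+33)/70⌋ = ⌊729/70⌋ − ⌊700/70⌋ = 10 − 10 = 0
n=24: ⌊(25·29+33)/70⌋ − ⌊(24·29+33)/70⌋ = ⌊758/70⌋ − ⌊729/70⌋ = 10 − 10 = 0
n=25: ⌊(26·29+33)/70⌋ − ⌊(25·29+33)/70⌋ = ⌊787/70⌋ − ⌊758/70⌋ = 11 − 10 = 1
n=26: ⌊(27·29+33)/70⌋ − ⌊(26·29+33)/70⌋ = ⌊816/70⌋ − ⌊787/70⌋ = 11 − 11 = 0
n=27: ⌊(28·29+33)/70⌋ − ⌊(27·29+33)/70⌋ = ⌊845/70⌋ − ⌊816/70⌋ = 12 − 11 = 1
n=28: ⌊(29·29+33)/70⌋ − ⌊(28·29+33)/70⌋ = ⌊874/70⌋ − ⌊845/70⌋ = 12 − 12 = 0
n=29: ⌊(30·29+33)/70⌋ − ⌊(29·29+33)/70⌋ = ⌊903/70⌋ − ⌊874/70⌋ = 12 − 12 = 0
n=30: ⌊(31·29+33)/70⌋ − ⌊(30·29+33)/70⌋ = ⌊932/70⌋ − ⌊903/70⌋ = 13 − 12 = 1
n=31: ⌊(32·29+33)/70⌋ − ⌊(31·29+33)/70⌋ = ⌊961/70⌋ − ⌊932/70⌋ = 13 − 13 = 0
n=32: ⌊(33·29+33)/70⌋ − ⌊(32·29+33)/70⌋ = ⌊990/70⌋ − ⌊961/70⌋ = 14 − 13 = 1
n=33: ⌊(34·29+33)/70⌋ − ⌊(33·29+33)/70⌋ = ⌊1019/70⌋ − ⌊990/70⌋ = 14 − 14 = 0

0101001010100101001010100101001010


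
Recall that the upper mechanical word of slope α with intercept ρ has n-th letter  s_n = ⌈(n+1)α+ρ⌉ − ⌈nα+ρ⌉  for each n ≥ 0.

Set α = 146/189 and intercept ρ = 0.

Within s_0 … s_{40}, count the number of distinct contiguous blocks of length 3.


4

t_n = ⌈(n·146)/189⌉ for n = 0 … 41:
  n=0…9: ⌈0/189⌉=0 ⌈146/189⌉=1 ⌈292/189⌉=2 ⌈438/189⌉=3 ⌈584/189⌉=4 ⌈730/189⌉=4 ⌈876/189⌉=5 ⌈1022/189⌉=6 ⌈1168/189⌉=7 ⌈1314/189⌉=7
  n=10…19: ⌈1460/189⌉=8 ⌈1606/189⌉=9 ⌈1752/189⌉=10 ⌈1898/189⌉=11 ⌈2044/189⌉=11 ⌈2190/189⌉=12 ⌈2336/189⌉=13 ⌈2482/189⌉=14 ⌈2628/189⌉=14 ⌈2774/189⌉=15
  n=20…29: ⌈2920/189⌉=16 ⌈3066/189⌉=17 ⌈3212/189⌉=17 ⌈3358/189⌉=18 ⌈3504/189⌉=19 ⌈3650/189⌉=20 ⌈3796/189⌉=21 ⌈3942/189⌉=21 ⌈4088/189⌉=22 ⌈4234/189⌉=23
  n=30…39: ⌈4380/189⌉=24 ⌈4526/189⌉=24 ⌈4672/189⌉=25 ⌈4818/189⌉=26 ⌈4964/189⌉=27 ⌈5110/189⌉=28 ⌈5256/189⌉=28 ⌈5402/189⌉=29 ⌈5548/189⌉=30 ⌈5694/189⌉=31
  n=40…41: ⌈5840/189⌉=31 ⌈5986/189⌉=32
s_n = t_(n+1) − t_n for n = 0 … 40 gives
prefix = 11110111011110111011101111011101111011101
slide a length-3 window over [0..2] … [38..40] (39 windows); first occurrence of each distinct factor:
  [  0..  2] 111
  [  2..  4] 110
  [  3..  5] 101
  [  4..  6] 011
  (the other 35 windows repeat one of these)
distinct factors: {011, 101, 110, 111}
count = 4  (Sturmian bound for length 3 is 4)


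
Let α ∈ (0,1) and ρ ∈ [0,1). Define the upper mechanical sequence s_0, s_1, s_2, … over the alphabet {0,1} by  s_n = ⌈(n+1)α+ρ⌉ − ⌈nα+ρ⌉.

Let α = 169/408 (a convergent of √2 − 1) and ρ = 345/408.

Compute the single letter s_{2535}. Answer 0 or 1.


1

(n+1)α + ρ = (2536·169 + 345) / 408 = 428929/408
nα + ρ     = (2535·169 + 345) / 408 = 428760/408
⌈428929/408⌉ = 1052,  ⌈428760/408⌉ = 1051
s_{2535} = 1052 − 1051 = 1


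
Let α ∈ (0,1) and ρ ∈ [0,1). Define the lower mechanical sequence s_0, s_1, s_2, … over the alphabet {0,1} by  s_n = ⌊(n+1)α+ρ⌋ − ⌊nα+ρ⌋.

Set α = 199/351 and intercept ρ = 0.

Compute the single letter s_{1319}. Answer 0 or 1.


(n+1)α + ρ = (1320·199) / 351 = 262680/351
nα + ρ     = (1319·199) / 351 = 262481/351
⌊262680/351⌋ = 748,  ⌊262481/351⌋ = 747
s_{1319} = 748 − 747 = 1

1


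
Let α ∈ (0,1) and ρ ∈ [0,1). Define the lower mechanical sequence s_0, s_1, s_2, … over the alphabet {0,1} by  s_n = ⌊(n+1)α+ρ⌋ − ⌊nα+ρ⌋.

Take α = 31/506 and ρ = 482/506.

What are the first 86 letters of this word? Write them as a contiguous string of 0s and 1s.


n=0: ⌊(1·31+482)/506⌋ − ⌊(0·31+482)/506⌋ = ⌊513/506⌋ − ⌊482/506⌋ = 1 − 0 = 1
n=1: ⌊(2·31+482)/506⌋ − ⌊(1·31+482)/506⌋ = ⌊544/506⌋ − ⌊513/506⌋ = 1 − 1 = 0
n=2: ⌊(3·31+482)/506⌋ − ⌊(2·31+482)/506⌋ = ⌊575/506⌋ − ⌊544/506⌋ = 1 − 1 = 0
n=3: ⌊(4·31+482)/506⌋ − ⌊(3·31+482)/506⌋ = ⌊606/506⌋ − ⌊575/506⌋ = 1 − 1 = 0
n=4: ⌊(5·31+482)/506⌋ − ⌊(4·31+482)/506⌋ = ⌊637/506⌋ − ⌊606/506⌋ = 1 − 1 = 0
n=5: ⌊(6·31+482)/506⌋ − ⌊(5·31+482)/506⌋ = ⌊668/506⌋ − ⌊637/506⌋ = 1 − 1 = 0
n=6: ⌊(7·31+482)/506⌋ − ⌊(6·31+482)/506⌋ = ⌊699/506⌋ − ⌊668/506⌋ = 1 − 1 = 0
n=7: ⌊(8·31+482)/506⌋ − ⌊(7·31+482)/506⌋ = ⌊730/506⌋ − ⌊699/506⌋ = 1 − 1 = 0
n=8: ⌊(9·31+482)/506⌋ − ⌊(8·31+482)/506⌋ = ⌊761/506⌋ − ⌊730/506⌋ = 1 − 1 = 0
n=9: ⌊(10·31+482)/506⌋ − ⌊(9·31+482)/506⌋ = ⌊792/506⌋ − ⌊761/506⌋ = 1 − 1 = 0
n=10: ⌊(11·31+482)/506⌋ − ⌊(10·31+482)/506⌋ = ⌊823/506⌋ − ⌊792/506⌋ = 1 − 1 = 0
n=11: ⌊(12·31+482)/506⌋ − ⌊(11·31+482)/506⌋ = ⌊854/506⌋ − ⌊823/506⌋ = 1 − 1 = 0
n=12: ⌊(13·31+482)/506⌋ − ⌊(12·31+482)/506⌋ = ⌊885/506⌋ − ⌊854/506⌋ = 1 − 1 = 0
n=13: ⌊(14·31+482)/506⌋ − ⌊(13·31+482)/506⌋ = ⌊916/506⌋ − ⌊885/506⌋ = 1 − 1 = 0
n=14: ⌊(15·31+482)/506⌋ − ⌊(14·31+482)/506⌋ = ⌊947/506⌋ − ⌊916/506⌋ = 1 − 1 = 0
n=15: ⌊(16·31+482)/506⌋ − ⌊(15·31+482)/506⌋ = ⌊978/506⌋ − ⌊947/506⌋ = 1 − 1 = 0
n=16: ⌊(17·31+482)/506⌋ − ⌊(16·31+482)/506⌋ = ⌊1009/506⌋ − ⌊978/506⌋ = 1 − 1 = 0
n=17: ⌊(18·31+482)/506⌋ − ⌊(17·31+482)/506⌋ = ⌊1040/506⌋ − ⌊1009/506⌋ = 2 − 1 = 1
n=18: ⌊(19·31+482)/506⌋ − ⌊(18·31+482)/506⌋ = ⌊1071/506⌋ − ⌊1040/506⌋ = 2 − 2 = 0
n=19: ⌊(20·31+482)/506⌋ − ⌊(19·31+482)/506⌋ = ⌊1102/506⌋ − ⌊1071/506⌋ = 2 − 2 = 0
n=20: ⌊(21·31+482)/506⌋ − ⌊(20·31+482)/506⌋ = ⌊1133/506⌋ − ⌊1102/506⌋ = 2 − 2 = 0
n=21: ⌊(22·31+482)/506⌋ − ⌊(21·31+482)/506⌋ = ⌊1164/506⌋ − ⌊1133/506⌋ = 2 − 2 = 0
n=22: ⌊(23·31+482)/506⌋ − ⌊(22·31+482)/506⌋ = ⌊1195/506⌋ − ⌊1164/506⌋ = 2 − 2 = 0
n=23: ⌊(24·31+482)/506⌋ − ⌊(23·31+482)/506⌋ = ⌊1226/506⌋ − ⌊1195/506⌋ = 2 − 2 = 0
n=24: ⌊(25·31+482)/506⌋ − ⌊(24·31+482)/506⌋ = ⌊1257/506⌋ − ⌊1226/506⌋ = 2 − 2 = 0
n=25: ⌊(26·31+482)/506⌋ − ⌊(25·31+482)/506⌋ = ⌊1288/506⌋ − ⌊1257/506⌋ = 2 − 2 = 0
n=26: ⌊(27·31+482)/506⌋ − ⌊(26·31+482)/506⌋ = ⌊1319/506⌋ − ⌊1288/506⌋ = 2 − 2 = 0
n=27: ⌊(28·31+482)/506⌋ − ⌊(27·31+482)/506⌋ = ⌊1350/506⌋ − ⌊1319/506⌋ = 2 − 2 = 0
n=28: ⌊(29·31+482)/506⌋ − ⌊(28·31+482)/506⌋ = ⌊1381/506⌋ − ⌊1350/506⌋ = 2 − 2 = 0
n=29: ⌊(30·31+482)/506⌋ − ⌊(29·31+482)/506⌋ = ⌊1412/506⌋ − ⌊1381/506⌋ = 2 − 2 = 0
n=30: ⌊(31·31+482)/506⌋ − ⌊(30·31+482)/506⌋ = ⌊1443/506⌋ − ⌊1412/506⌋ = 2 − 2 = 0
n=31: ⌊(32·31+482)/506⌋ − ⌊(31·31+482)/506⌋ = ⌊1474/506⌋ − ⌊1443/506⌋ = 2 − 2 = 0
n=32: ⌊(33·31+482)/506⌋ − ⌊(32·31+482)/506⌋ = ⌊1505/506⌋ − ⌊1474/506⌋ = 2 − 2 = 0
n=33: ⌊(34·31+482)/506⌋ − ⌊(33·31+482)/506⌋ = ⌊1536/506⌋ − ⌊1505/506⌋ = 3 − 2 = 1
n=34: ⌊(35·31+482)/506⌋ − ⌊(34·31+482)/506⌋ = ⌊1567/506⌋ − ⌊1536/506⌋ = 3 − 3 = 0
n=35: ⌊(36·31+482)/506⌋ − ⌊(35·31+482)/506⌋ = ⌊1598/506⌋ − ⌊1567/506⌋ = 3 − 3 = 0
n=36: ⌊(37·31+482)/506⌋ − ⌊(36·31+482)/506⌋ = ⌊1629/506⌋ − ⌊1598/506⌋ = 3 − 3 = 0
n=37: ⌊(38·31+482)/506⌋ − ⌊(37·31+482)/506⌋ = ⌊1660/506⌋ − ⌊1629/506⌋ = 3 − 3 = 0
n=38: ⌊(39·31+482)/506⌋ − ⌊(38·31+482)/506⌋ = ⌊1691/506⌋ − ⌊1660/506⌋ = 3 − 3 = 0
n=39: ⌊(40·31+482)/506⌋ − ⌊(39·31+482)/506⌋ = ⌊1722/506⌋ − ⌊1691/506⌋ = 3 − 3 = 0
n=40: ⌊(41·31+482)/506⌋ − ⌊(40·31+482)/506⌋ = ⌊1753/506⌋ − ⌊1722/506⌋ = 3 − 3 = 0
n=41: ⌊(42·31+482)/506⌋ − ⌊(41·31+482)/506⌋ = ⌊1784/506⌋ − ⌊1753/506⌋ = 3 − 3 = 0
n=42: ⌊(43·31+482)/506⌋ − ⌊(42·31+482)/506⌋ = ⌊1815/506⌋ − ⌊1784/506⌋ = 3 − 3 = 0
n=43: ⌊(44·31+482)/506⌋ − ⌊(43·31+482)/506⌋ = ⌊1846/506⌋ − ⌊1815/506⌋ = 3 − 3 = 0
n=44: ⌊(45·31+482)/506⌋ − ⌊(44·31+482)/506⌋ = ⌊1877/506⌋ − ⌊1846/506⌋ = 3 − 3 = 0
n=45: ⌊(46·31+482)/506⌋ − ⌊(45·31+482)/506⌋ = ⌊1908/506⌋ − ⌊1877/506⌋ = 3 − 3 = 0
n=46: ⌊(47·31+482)/506⌋ − ⌊(46·31+482)/506⌋ = ⌊1939/506⌋ − ⌊1908/506⌋ = 3 − 3 = 0
n=47: ⌊(48·31+482)/506⌋ − ⌊(47·31+482)/506⌋ = ⌊1970/506⌋ − ⌊1939/506⌋ = 3 − 3 = 0
n=48: ⌊(49·31+482)/506⌋ − ⌊(48·31+482)/506⌋ = ⌊2001/506⌋ − ⌊1970/506⌋ = 3 − 3 = 0
n=49: ⌊(50·31+482)/506⌋ − ⌊(49·31+482)/506⌋ = ⌊2032/506⌋ − ⌊2001/506⌋ = 4 − 3 = 1
n=50: ⌊(51·31+482)/506⌋ − ⌊(50·31+482)/506⌋ = ⌊2063/506⌋ − ⌊2032/506⌋ = 4 − 4 = 0
n=51: ⌊(52·31+482)/506⌋ − ⌊(51·31+482)/506⌋ = ⌊2094/506⌋ − ⌊2063/506⌋ = 4 − 4 = 0
n=52: ⌊(53·31+482)/506⌋ − ⌊(52·31+482)/506⌋ = ⌊2125/506⌋ − ⌊2094/506⌋ = 4 − 4 = 0
n=53: ⌊(54·31+482)/506⌋ − ⌊(53·31+482)/506⌋ = ⌊2156/506⌋ − ⌊2125/506⌋ = 4 − 4 = 0
n=54: ⌊(55·31+482)/506⌋ − ⌊(54·31+482)/506⌋ = ⌊2187/506⌋ − ⌊2156/506⌋ = 4 − 4 = 0
n=55: ⌊(56·31+482)/506⌋ − ⌊(55·31+482)/506⌋ = ⌊2218/506⌋ − ⌊2187/506⌋ = 4 − 4 = 0
n=56: ⌊(57·31+482)/506⌋ − ⌊(56·31+482)/506⌋ = ⌊2249/506⌋ − ⌊2218/506⌋ = 4 − 4 = 0
n=57: ⌊(58·31+482)/506⌋ − ⌊(57·31+482)/506⌋ = ⌊2280/506⌋ − ⌊2249/506⌋ = 4 − 4 = 0
n=58: ⌊(59·31+482)/506⌋ − ⌊(58·31+482)/506⌋ = ⌊2311/506⌋ − ⌊2280/506⌋ = 4 − 4 = 0
n=59: ⌊(60·31+482)/506⌋ − ⌊(59·31+482)/506⌋ = ⌊2342/506⌋ − ⌊2311/506⌋ = 4 − 4 = 0
n=60: ⌊(61·31+482)/506⌋ − ⌊(60·31+482)/506⌋ = ⌊2373/506⌋ − ⌊2342/506⌋ = 4 − 4 = 0
n=61: ⌊(62·31+482)/506⌋ − ⌊(61·31+482)/506⌋ = ⌊2404/506⌋ − ⌊2373/506⌋ = 4 − 4 = 0
n=62: ⌊(63·31+482)/506⌋ − ⌊(62·31+482)/506⌋ = ⌊2435/506⌋ − ⌊2404/506⌋ = 4 − 4 = 0
n=63: ⌊(64·31+482)/506⌋ − ⌊(63·31+482)/506⌋ = ⌊2466/506⌋ − ⌊2435/506⌋ = 4 − 4 = 0
n=64: ⌊(65·31+482)/506⌋ − ⌊(64·31+482)/506⌋ = ⌊2497/506⌋ − ⌊2466/506⌋ = 4 − 4 = 0
n=65: ⌊(66·31+482)/506⌋ − ⌊(65·31+482)/506⌋ = ⌊2528/506⌋ − ⌊2497/506⌋ = 4 − 4 = 0
n=66: ⌊(67·31+482)/506⌋ − ⌊(66·31+482)/506⌋ = ⌊2559/506⌋ − ⌊2528/506⌋ = 5 − 4 = 1
n=67: ⌊(68·31+482)/506⌋ − ⌊(67·31+482)/506⌋ = ⌊2590/506⌋ − ⌊2559/506⌋ = 5 − 5 = 0
n=68: ⌊(69·31+482)/506⌋ − ⌊(68·31+482)/506⌋ = ⌊2621/506⌋ − ⌊2590/506⌋ = 5 − 5 = 0
n=69: ⌊(70·31+482)/506⌋ − ⌊(69·31+482)/506⌋ = ⌊2652/506⌋ − ⌊2621/506⌋ = 5 − 5 = 0
n=70: ⌊(71·31+482)/506⌋ − ⌊(70·31+482)/506⌋ = ⌊2683/506⌋ − ⌊2652/506⌋ = 5 − 5 = 0
n=71: ⌊(72·31+482)/506⌋ − ⌊(71·31+482)/506⌋ = ⌊2714/506⌋ − ⌊2683/506⌋ = 5 − 5 = 0
n=72: ⌊(73·31+482)/506⌋ − ⌊(72·31+482)/506⌋ = ⌊2745/506⌋ − ⌊2714/506⌋ = 5 − 5 = 0
n=73: ⌊(74·31+482)/506⌋ − ⌊(73·31+482)/506⌋ = ⌊2776/506⌋ − ⌊2745/506⌋ = 5 − 5 = 0
n=74: ⌊(75·31+482)/506⌋ − ⌊(74·31+482)/506⌋ = ⌊2807/506⌋ − ⌊2776/506⌋ = 5 − 5 = 0
n=75: ⌊(76·31+482)/506⌋ − ⌊(75·31+482)/506⌋ = ⌊2838/506⌋ − ⌊2807/506⌋ = 5 − 5 = 0
n=76: ⌊(77·31+482)/506⌋ − ⌊(76·31+482)/506⌋ = ⌊2869/506⌋ − ⌊2838/506⌋ = 5 − 5 = 0
n=77: ⌊(78·31+482)/506⌋ − ⌊(77·31+482)/506⌋ = ⌊2900/506⌋ − ⌊2869/506⌋ = 5 − 5 = 0
n=78: ⌊(79·31+482)/506⌋ − ⌊(78·31+482)/506⌋ = ⌊2931/506⌋ − ⌊2900/506⌋ = 5 − 5 = 0
n=79: ⌊(80·31+482)/506⌋ − ⌊(79·31+482)/506⌋ = ⌊2962/506⌋ − ⌊2931/506⌋ = 5 − 5 = 0
n=80: ⌊(81·31+482)/506⌋ − ⌊(80·31+482)/506⌋ = ⌊2993/506⌋ − ⌊2962/506⌋ = 5 − 5 = 0
n=81: ⌊(82·31+482)/506⌋ − ⌊(81·31+482)/506⌋ = ⌊3024/506⌋ − ⌊2993/506⌋ = 5 − 5 = 0
n=82: ⌊(83·31+482)/506⌋ − ⌊(82·31+482)/506⌋ = ⌊3055/506⌋ − ⌊3024/506⌋ = 6 − 5 = 1
n=83: ⌊(84·31+482)/506⌋ − ⌊(83·31+482)/506⌋ = ⌊3086/506⌋ − ⌊3055/506⌋ = 6 − 6 = 0
n=84: ⌊(85·31+482)/506⌋ − ⌊(84·31+482)/506⌋ = ⌊3117/506⌋ − ⌊3086/506⌋ = 6 − 6 = 0
n=85: ⌊(86·31+482)/506⌋ − ⌊(85·31+482)/506⌋ = ⌊3148/506⌋ − ⌊3117/506⌋ = 6 − 6 = 0

10000000000000000100000000000000010000000000000001000000000000000010000000000000001000


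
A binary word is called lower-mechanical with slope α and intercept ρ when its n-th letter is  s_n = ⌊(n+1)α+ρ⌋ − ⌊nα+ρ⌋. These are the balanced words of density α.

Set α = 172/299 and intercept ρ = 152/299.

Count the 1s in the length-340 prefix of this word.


#1s = Σ_{n=0}^{339} s_n = Σ_{n=0}^{339} (⌊(n+1)α+ρ⌋ − ⌊nα+ρ⌋)
the sum telescopes: every ⌊nα+ρ⌋ with 0 < n < 340 appears once with + and once with −, leaving ⌊340α+ρ⌋ − ⌊0·α+ρ⌋
340α + ρ = (340·172 + 152) / 299 = 58632/299
ρ = 152/299
⌊58632/299⌋ = 196,  ⌊152/299⌋ = 0
#1s = 196 − 0 = 196

196


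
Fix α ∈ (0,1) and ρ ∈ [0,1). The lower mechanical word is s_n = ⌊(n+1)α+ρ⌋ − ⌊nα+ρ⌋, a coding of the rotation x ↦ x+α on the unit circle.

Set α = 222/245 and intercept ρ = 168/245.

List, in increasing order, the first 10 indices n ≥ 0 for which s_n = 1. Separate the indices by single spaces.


n=0: ⌊390/245⌋−⌊168/245⌋ = 1−0 = 1  ← one
n=1: ⌊612/245⌋−⌊390/245⌋ = 2−1 = 1  ← one
n=2: ⌊834/245⌋−⌊612/245⌋ = 3−2 = 1  ← one
n=3: ⌊1056/245⌋−⌊834/245⌋ = 4−3 = 1  ← one
n=4: ⌊1278/245⌋−⌊1056/245⌋ = 5−4 = 1  ← one
n=5: ⌊1500/245⌋−⌊1278/245⌋ = 6−5 = 1  ← one
n=6: ⌊1722/245⌋−⌊1500/245⌋ = 7−6 = 1  ← one
n=7: ⌊1944/245⌋−⌊1722/245⌋ = 7−7 = 0
n=8: ⌊2166/245⌋−⌊1944/245⌋ = 8−7 = 1  ← one
n=9: ⌊2388/245⌋−⌊2166/245⌋ = 9−8 = 1  ← one
n=10: ⌊2610/245⌋−⌊2388/245⌋ = 10−9 = 1  ← one
positions of the first 10 ones: 0 1 2 3 4 5 6 8 9 10

0 1 2 3 4 5 6 8 9 10


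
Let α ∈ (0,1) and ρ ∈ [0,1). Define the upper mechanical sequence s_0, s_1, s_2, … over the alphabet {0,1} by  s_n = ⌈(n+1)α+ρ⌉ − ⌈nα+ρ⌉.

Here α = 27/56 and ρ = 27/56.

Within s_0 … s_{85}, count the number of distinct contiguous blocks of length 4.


t_n = ⌈(n·27+27)/56⌉ for n = 0 … 86:
  n=0…9: ⌈27/56⌉=1 ⌈54/56⌉=1 ⌈81/56⌉=2 ⌈108/56⌉=2 ⌈135/56⌉=3 ⌈162/56⌉=3 ⌈189/56⌉=4 ⌈216/56⌉=4 ⌈243/56⌉=5 ⌈270/56⌉=5
  n=10…19: ⌈297/56⌉=6 ⌈324/56⌉=6 ⌈351/56⌉=7 ⌈378/56⌉=7 ⌈405/56⌉=8 ⌈432/56⌉=8 ⌈459/56⌉=9 ⌈486/56⌉=9 ⌈513/56⌉=10 ⌈540/56⌉=10
  n=20…29: ⌈567/56⌉=11 ⌈594/56⌉=11 ⌈621/56⌉=12 ⌈648/56⌉=12 ⌈675/56⌉=13 ⌈702/56⌉=13 ⌈729/56⌉=14 ⌈756/56⌉=14 ⌈783/56⌉=14 ⌈810/56⌉=15
  n=30…39: ⌈837/56⌉=15 ⌈864/56⌉=16 ⌈891/56⌉=16 ⌈918/56⌉=17 ⌈945/56⌉=17 ⌈972/56⌉=18 ⌈999/56⌉=18 ⌈1026/56⌉=19 ⌈1053/56⌉=19 ⌈1080/56⌉=20
  n=40…49: ⌈1107/56⌉=20 ⌈1134/56⌉=21 ⌈1161/56⌉=21 ⌈1188/56⌉=22 ⌈1215/56⌉=22 ⌈1242/56⌉=23 ⌈1269/56⌉=23 ⌈1296/56⌉=24 ⌈1323/56⌉=24 ⌈1350/56⌉=25
  n=50…59: ⌈1377/56⌉=25 ⌈1404/56⌉=26 ⌈1431/56⌉=26 ⌈1458/56⌉=27 ⌈1485/56⌉=27 ⌈1512/56⌉=27 ⌈1539/56⌉=28 ⌈1566/56⌉=28 ⌈1593/56⌉=29 ⌈1620/56⌉=29
  n=60…69: ⌈1647/56⌉=30 ⌈1674/56⌉=30 ⌈1701/56⌉=31 ⌈1728/56⌉=31 ⌈1755/56⌉=32 ⌈1782/56⌉=32 ⌈1809/56⌉=33 ⌈1836/56⌉=33 ⌈1863/56⌉=34 ⌈1890/56⌉=34
  n=70…79: ⌈1917/56⌉=35 ⌈1944/56⌉=35 ⌈1971/56⌉=36 ⌈1998/56⌉=36 ⌈2025/56⌉=37 ⌈2052/56⌉=37 ⌈2079/56⌉=38 ⌈2106/56⌉=38 ⌈2133/56⌉=39 ⌈2160/56⌉=39
  n=80…86: ⌈2187/56⌉=40 ⌈2214/56⌉=40 ⌈2241/56⌉=41 ⌈2268/56⌉=41 ⌈2295/56⌉=41 ⌈2322/56⌉=42 ⌈2349/56⌉=42
s_n = t_(n+1) − t_n for n = 0 … 85 gives
prefix = 01010101010101010101010101001010101010101010101010101001010101010101010101010101010010
slide a length-4 window over [0..3] … [82..85] (83 windows); first occurrence of each distinct factor:
  [  0..  3] 0101
  [  1..  4] 1010
  [ 24.. 27] 0100
  [ 25.. 28] 1001
  [ 26.. 29] 0010
  (the other 78 windows repeat one of these)
distinct factors: {0010, 0100, 0101, 1001, 1010}
count = 5  (Sturmian bound for length 4 is 5)

5


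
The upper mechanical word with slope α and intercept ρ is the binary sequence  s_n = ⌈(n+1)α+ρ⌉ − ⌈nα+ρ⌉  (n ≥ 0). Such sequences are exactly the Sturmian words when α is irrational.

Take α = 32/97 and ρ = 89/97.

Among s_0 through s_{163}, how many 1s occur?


55

#1s = Σ_{n=0}^{163} s_n = Σ_{n=0}^{163} (⌈(n+1)α+ρ⌉ − ⌈nα+ρ⌉)
the sum telescopes: every ⌈nα+ρ⌉ with 0 < n < 164 appears once with + and once with −, leaving ⌈164α+ρ⌉ − ⌈0·α+ρ⌉
164α + ρ = (164·32 + 89) / 97 = 5337/97
ρ = 89/97
⌈5337/97⌉ = 56,  ⌈89/97⌉ = 1
#1s = 56 − 1 = 55


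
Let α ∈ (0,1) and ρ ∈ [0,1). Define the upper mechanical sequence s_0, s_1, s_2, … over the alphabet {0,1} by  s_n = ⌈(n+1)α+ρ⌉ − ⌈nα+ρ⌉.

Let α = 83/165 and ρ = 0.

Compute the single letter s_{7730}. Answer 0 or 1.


(n+1)α + ρ = (7731·83) / 165 = 641673/165
nα + ρ     = (7730·83) / 165 = 641590/165
⌈641673/165⌉ = 3889,  ⌈641590/165⌉ = 3889
s_{7730} = 3889 − 3889 = 0

0


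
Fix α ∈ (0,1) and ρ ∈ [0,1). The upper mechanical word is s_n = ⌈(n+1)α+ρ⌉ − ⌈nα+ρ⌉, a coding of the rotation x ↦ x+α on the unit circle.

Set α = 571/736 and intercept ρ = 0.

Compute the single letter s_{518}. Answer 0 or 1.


1

(n+1)α + ρ = (519·571) / 736 = 296349/736
nα + ρ     = (518·571) / 736 = 295778/736
⌈296349/736⌉ = 403,  ⌈295778/736⌉ = 402
s_{518} = 403 − 402 = 1


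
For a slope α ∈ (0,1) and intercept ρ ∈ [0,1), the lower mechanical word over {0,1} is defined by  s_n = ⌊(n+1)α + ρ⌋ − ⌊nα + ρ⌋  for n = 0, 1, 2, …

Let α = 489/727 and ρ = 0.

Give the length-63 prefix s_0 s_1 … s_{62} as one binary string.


n=0: ⌊(1·489)/727⌋ − ⌊(0·489)/727⌋ = ⌊489/727⌋ − ⌊0/727⌋ = 0 − 0 = 0
n=1: ⌊(2·489)/727⌋ − ⌊(1·489)/727⌋ = ⌊978/727⌋ − ⌊489/727⌋ = 1 − 0 = 1
n=2: ⌊(3·489)/727⌋ − ⌊(2·489)/727⌋ = ⌊1467/727⌋ − ⌊978/727⌋ = 2 − 1 = 1
n=3: ⌊(4·489)/727⌋ − ⌊(3·489)/727⌋ = ⌊1956/727⌋ − ⌊1467/727⌋ = 2 − 2 = 0
n=4: ⌊(5·489)/727⌋ − ⌊(4·489)/727⌋ = ⌊2445/727⌋ − ⌊1956/727⌋ = 3 − 2 = 1
n=5: ⌊(6·489)/727⌋ − ⌊(5·489)/727⌋ = ⌊2934/727⌋ − ⌊2445/727⌋ = 4 − 3 = 1
n=6: ⌊(7·489)/727⌋ − ⌊(6·489)/727⌋ = ⌊3423/727⌋ − ⌊2934/727⌋ = 4 − 4 = 0
n=7: ⌊(8·489)/727⌋ − ⌊(7·489)/727⌋ = ⌊3912/727⌋ − ⌊3423/727⌋ = 5 − 4 = 1
n=8: ⌊(9·489)/727⌋ − ⌊(8·489)/727⌋ = ⌊4401/727⌋ − ⌊3912/727⌋ = 6 − 5 = 1
n=9: ⌊(10·489)/727⌋ − ⌊(9·489)/727⌋ = ⌊4890/727⌋ − ⌊4401/727⌋ = 6 − 6 = 0
n=10: ⌊(11·489)/727⌋ − ⌊(10·489)/727⌋ = ⌊5379/727⌋ − ⌊4890/727⌋ = 7 − 6 = 1
n=11: ⌊(12·489)/727⌋ − ⌊(11·489)/727⌋ = ⌊5868/727⌋ − ⌊5379/727⌋ = 8 − 7 = 1
n=12: ⌊(13·489)/727⌋ − ⌊(12·489)/727⌋ = ⌊6357/727⌋ − ⌊5868/727⌋ = 8 − 8 = 0
n=13: ⌊(14·489)/727⌋ − ⌊(13·489)/727⌋ = ⌊6846/727⌋ − ⌊6357/727⌋ = 9 − 8 = 1
n=14: ⌊(15·489)/727⌋ − ⌊(14·489)/727⌋ = ⌊7335/727⌋ − ⌊6846/727⌋ = 10 − 9 = 1
n=15: ⌊(16·489)/727⌋ − ⌊(15·489)/727⌋ = ⌊7824/727⌋ − ⌊7335/727⌋ = 10 − 10 = 0
n=16: ⌊(17·489)/727⌋ − ⌊(16·489)/727⌋ = ⌊8313/727⌋ − ⌊7824/727⌋ = 11 − 10 = 1
n=17: ⌊(18·489)/727⌋ − ⌊(17·489)/727⌋ = ⌊8802/727⌋ − ⌊8313/727⌋ = 12 − 11 = 1
n=18: ⌊(19·489)/727⌋ − ⌊(18·489)/727⌋ = ⌊9291/727⌋ − ⌊8802/727⌋ = 12 − 12 = 0
n=19: ⌊(20·489)/727⌋ − ⌊(19·489)/727⌋ = ⌊9780/727⌋ − ⌊9291/727⌋ = 13 − 12 = 1
n=20: ⌊(21·489)/727⌋ − ⌊(20·489)/727⌋ = ⌊10269/727⌋ − ⌊9780/727⌋ = 14 − 13 = 1
n=21: ⌊(22·489)/727⌋ − ⌊(21·489)/727⌋ = ⌊10758/727⌋ − ⌊10269/727⌋ = 14 − 14 = 0
n=22: ⌊(23·489)/727⌋ − ⌊(22·489)/727⌋ = ⌊11247/727⌋ − ⌊10758/727⌋ = 15 − 14 = 1
n=23: ⌊(24·489)/727⌋ − ⌊(23·489)/727⌋ = ⌊11736/727⌋ − ⌊11247/727⌋ = 16 − 15 = 1
n=24: ⌊(25·489)/727⌋ − ⌊(24·489)/727⌋ = ⌊12225/727⌋ − ⌊11736/727⌋ = 16 − 16 = 0
n=25: ⌊(26·489)/727⌋ − ⌊(25·489)/727⌋ = ⌊12714/727⌋ − ⌊12225/727⌋ = 17 − 16 = 1
n=26: ⌊(27·489)/727⌋ − ⌊(26·489)/727⌋ = ⌊13203/727⌋ − ⌊12714/727⌋ = 18 − 17 = 1
n=27: ⌊(28·489)/727⌋ − ⌊(27·489)/727⌋ = ⌊13692/727⌋ − ⌊13203/727⌋ = 18 − 18 = 0
n=28: ⌊(29·489)/727⌋ − ⌊(28·489)/727⌋ = ⌊14181/727⌋ − ⌊13692/727⌋ = 19 − 18 = 1
n=29: ⌊(30·489)/727⌋ − ⌊(29·489)/727⌋ = ⌊14670/727⌋ − ⌊14181/727⌋ = 20 − 19 = 1
n=30: ⌊(31·489)/727⌋ − ⌊(30·489)/727⌋ = ⌊15159/727⌋ − ⌊14670/727⌋ = 20 − 20 = 0
n=31: ⌊(32·489)/727⌋ − ⌊(31·489)/727⌋ = ⌊15648/727⌋ − ⌊15159/727⌋ = 21 − 20 = 1
n=32: ⌊(33·489)/727⌋ − ⌊(32·489)/727⌋ = ⌊16137/727⌋ − ⌊15648/727⌋ = 22 − 21 = 1
n=33: ⌊(34·489)/727⌋ − ⌊(33·489)/727⌋ = ⌊16626/727⌋ − ⌊16137/727⌋ = 22 − 22 = 0
n=34: ⌊(35·489)/727⌋ − ⌊(34·489)/727⌋ = ⌊17115/727⌋ − ⌊16626/727⌋ = 23 − 22 = 1
n=35: ⌊(36·489)/727⌋ − ⌊(35·489)/727⌋ = ⌊17604/727⌋ − ⌊17115/727⌋ = 24 − 23 = 1
n=36: ⌊(37·489)/727⌋ − ⌊(36·489)/727⌋ = ⌊18093/727⌋ − ⌊17604/727⌋ = 24 − 24 = 0
n=37: ⌊(38·489)/727⌋ − ⌊(37·489)/727⌋ = ⌊18582/727⌋ − ⌊18093/727⌋ = 25 − 24 = 1
n=38: ⌊(39·489)/727⌋ − ⌊(38·489)/727⌋ = ⌊19071/727⌋ − ⌊18582/727⌋ = 26 − 25 = 1
n=39: ⌊(40·489)/727⌋ − ⌊(39·489)/727⌋ = ⌊19560/727⌋ − ⌊19071/727⌋ = 26 − 26 = 0
n=40: ⌊(41·489)/727⌋ − ⌊(40·489)/727⌋ = ⌊20049/727⌋ − ⌊19560/727⌋ = 27 − 26 = 1
n=41: ⌊(42·489)/727⌋ − ⌊(41·489)/727⌋ = ⌊20538/727⌋ − ⌊20049/727⌋ = 28 − 27 = 1
n=42: ⌊(43·489)/727⌋ − ⌊(42·489)/727⌋ = ⌊21027/727⌋ − ⌊20538/727⌋ = 28 − 28 = 0
n=43: ⌊(44·489)/727⌋ − ⌊(43·489)/727⌋ = ⌊21516/727⌋ − ⌊21027/727⌋ = 29 − 28 = 1
n=44: ⌊(45·489)/727⌋ − ⌊(44·489)/727⌋ = ⌊22005/727⌋ − ⌊21516/727⌋ = 30 − 29 = 1
n=45: ⌊(46·489)/727⌋ − ⌊(45·489)/727⌋ = ⌊22494/727⌋ − ⌊22005/727⌋ = 30 − 30 = 0
n=46: ⌊(47·489)/727⌋ − ⌊(46·489)/727⌋ = ⌊22983/727⌋ − ⌊22494/727⌋ = 31 − 30 = 1
n=47: ⌊(48·489)/727⌋ − ⌊(47·489)/727⌋ = ⌊23472/727⌋ − ⌊22983/727⌋ = 32 − 31 = 1
n=48: ⌊(49·489)/727⌋ − ⌊(48·489)/727⌋ = ⌊23961/727⌋ − ⌊23472/727⌋ = 32 − 32 = 0
n=49: ⌊(50·489)/727⌋ − ⌊(49·489)/727⌋ = ⌊24450/727⌋ − ⌊23961/727⌋ = 33 − 32 = 1
n=50: ⌊(51·489)/727⌋ − ⌊(50·489)/727⌋ = ⌊24939/727⌋ − ⌊24450/727⌋ = 34 − 33 = 1
n=51: ⌊(52·489)/727⌋ − ⌊(51·489)/727⌋ = ⌊25428/727⌋ − ⌊24939/727⌋ = 34 − 34 = 0
n=52: ⌊(53·489)/727⌋ − ⌊(52·489)/727⌋ = ⌊25917/727⌋ − ⌊25428/727⌋ = 35 − 34 = 1
n=53: ⌊(54·489)/727⌋ − ⌊(53·489)/727⌋ = ⌊26406/727⌋ − ⌊25917/727⌋ = 36 − 35 = 1
n=54: ⌊(55·489)/727⌋ − ⌊(54·489)/727⌋ = ⌊26895/727⌋ − ⌊26406/727⌋ = 36 − 36 = 0
n=55: ⌊(56·489)/727⌋ − ⌊(55·489)/727⌋ = ⌊27384/727⌋ − ⌊26895/727⌋ = 37 − 36 = 1
n=56: ⌊(57·489)/727⌋ − ⌊(56·489)/727⌋ = ⌊27873/727⌋ − ⌊27384/727⌋ = 38 − 37 = 1
n=57: ⌊(58·489)/727⌋ − ⌊(57·489)/727⌋ = ⌊28362/727⌋ − ⌊27873/727⌋ = 39 − 38 = 1
n=58: ⌊(59·489)/727⌋ − ⌊(58·489)/727⌋ = ⌊28851/727⌋ − ⌊28362/727⌋ = 39 − 39 = 0
n=59: ⌊(60·489)/727⌋ − ⌊(59·489)/727⌋ = ⌊29340/727⌋ − ⌊28851/727⌋ = 40 − 39 = 1
n=60: ⌊(61·489)/727⌋ − ⌊(60·489)/727⌋ = ⌊29829/727⌋ − ⌊29340/727⌋ = 41 − 40 = 1
n=61: ⌊(62·489)/727⌋ − ⌊(61·489)/727⌋ = ⌊30318/727⌋ − ⌊29829/727⌋ = 41 − 41 = 0
n=62: ⌊(63·489)/727⌋ − ⌊(62·489)/727⌋ = ⌊30807/727⌋ − ⌊30318/727⌋ = 42 − 41 = 1

011011011011011011011011011011011011011011011011011011011101101


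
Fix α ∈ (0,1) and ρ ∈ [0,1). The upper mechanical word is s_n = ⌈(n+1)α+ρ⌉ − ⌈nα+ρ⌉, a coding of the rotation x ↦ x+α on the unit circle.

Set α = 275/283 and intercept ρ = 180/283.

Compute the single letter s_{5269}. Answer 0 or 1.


(n+1)α + ρ = (5270·275 + 180) / 283 = 1449430/283
nα + ρ     = (5269·275 + 180) / 283 = 1449155/283
⌈1449430/283⌉ = 5122,  ⌈1449155/283⌉ = 5121
s_{5269} = 5122 − 5121 = 1

1


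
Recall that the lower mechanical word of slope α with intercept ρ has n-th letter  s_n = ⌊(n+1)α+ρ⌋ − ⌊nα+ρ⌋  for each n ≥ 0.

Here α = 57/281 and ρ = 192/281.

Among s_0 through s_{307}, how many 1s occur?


#1s = Σ_{n=0}^{307} s_n = Σ_{n=0}^{307} (⌊(n+1)α+ρ⌋ − ⌊nα+ρ⌋)
the sum telescopes: every ⌊nα+ρ⌋ with 0 < n < 308 appears once with + and once with −, leaving ⌊308α+ρ⌋ − ⌊0·α+ρ⌋
308α + ρ = (308·57 + 192) / 281 = 17748/281
ρ = 192/281
⌊17748/281⌋ = 63,  ⌊192/281⌋ = 0
#1s = 63 − 0 = 63

63


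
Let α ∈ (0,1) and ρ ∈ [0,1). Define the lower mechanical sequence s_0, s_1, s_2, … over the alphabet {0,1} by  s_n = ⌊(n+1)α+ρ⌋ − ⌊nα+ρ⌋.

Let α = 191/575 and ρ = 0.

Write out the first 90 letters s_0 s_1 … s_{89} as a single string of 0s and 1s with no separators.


n=0: ⌊(1·191)/575⌋ − ⌊(0·191)/575⌋ = ⌊191/575⌋ − ⌊0/575⌋ = 0 − 0 = 0
n=1: ⌊(2·191)/575⌋ − ⌊(1·191)/575⌋ = ⌊382/575⌋ − ⌊191/575⌋ = 0 − 0 = 0
n=2: ⌊(3·191)/575⌋ − ⌊(2·191)/575⌋ = ⌊573/575⌋ − ⌊382/575⌋ = 0 − 0 = 0
n=3: ⌊(4·191)/575⌋ − ⌊(3·191)/575⌋ = ⌊764/575⌋ − ⌊573/575⌋ = 1 − 0 = 1
n=4: ⌊(5·191)/575⌋ − ⌊(4·191)/575⌋ = ⌊955/575⌋ − ⌊764/575⌋ = 1 − 1 = 0
n=5: ⌊(6·191)/575⌋ − ⌊(5·191)/575⌋ = ⌊1146/575⌋ − ⌊955/575⌋ = 1 − 1 = 0
n=6: ⌊(7·191)/575⌋ − ⌊(6·191)/575⌋ = ⌊1337/575⌋ − ⌊1146/575⌋ = 2 − 1 = 1
n=7: ⌊(8·191)/575⌋ − ⌊(7·191)/575⌋ = ⌊1528/575⌋ − ⌊1337/575⌋ = 2 − 2 = 0
n=8: ⌊(9·191)/575⌋ − ⌊(8·191)/575⌋ = ⌊1719/575⌋ − ⌊1528/575⌋ = 2 − 2 = 0
n=9: ⌊(10·191)/575⌋ − ⌊(9·191)/575⌋ = ⌊1910/575⌋ − ⌊1719/575⌋ = 3 − 2 = 1
n=10: ⌊(11·191)/575⌋ − ⌊(10·191)/575⌋ = ⌊2101/575⌋ − ⌊1910/575⌋ = 3 − 3 = 0
n=11: ⌊(12·191)/575⌋ − ⌊(11·191)/575⌋ = ⌊2292/575⌋ − ⌊2101/575⌋ = 3 − 3 = 0
n=12: ⌊(13·191)/575⌋ − ⌊(12·191)/575⌋ = ⌊2483/575⌋ − ⌊2292/575⌋ = 4 − 3 = 1
n=13: ⌊(14·191)/575⌋ − ⌊(13·191)/575⌋ = ⌊2674/575⌋ − ⌊2483/575⌋ = 4 − 4 = 0
n=14: ⌊(15·191)/575⌋ − ⌊(14·191)/575⌋ = ⌊2865/575⌋ − ⌊2674/575⌋ = 4 − 4 = 0
n=15: ⌊(16·191)/575⌋ − ⌊(15·191)/575⌋ = ⌊3056/575⌋ − ⌊2865/575⌋ = 5 − 4 = 1
n=16: ⌊(17·191)/575⌋ − ⌊(16·191)/575⌋ = ⌊3247/575⌋ − ⌊3056/575⌋ = 5 − 5 = 0
n=17: ⌊(18·191)/575⌋ − ⌊(17·191)/575⌋ = ⌊3438/575⌋ − ⌊3247/575⌋ = 5 − 5 = 0
n=18: ⌊(19·191)/575⌋ − ⌊(18·191)/575⌋ = ⌊3629/575⌋ − ⌊3438/575⌋ = 6 − 5 = 1
n=19: ⌊(20·191)/575⌋ − ⌊(19·191)/575⌋ = ⌊3820/575⌋ − ⌊3629/575⌋ = 6 − 6 = 0
n=20: ⌊(21·191)/575⌋ − ⌊(20·191)/575⌋ = ⌊4011/575⌋ − ⌊3820/575⌋ = 6 − 6 = 0
n=21: ⌊(22·191)/575⌋ − ⌊(21·191)/575⌋ = ⌊4202/575⌋ − ⌊4011/575⌋ = 7 − 6 = 1
n=22: ⌊(23·191)/575⌋ − ⌊(22·191)/575⌋ = ⌊4393/575⌋ − ⌊4202/575⌋ = 7 − 7 = 0
n=23: ⌊(24·191)/575⌋ − ⌊(23·191)/575⌋ = ⌊4584/575⌋ − ⌊4393/575⌋ = 7 − 7 = 0
n=24: ⌊(25·191)/575⌋ − ⌊(24·191)/575⌋ = ⌊4775/575⌋ − ⌊4584/575⌋ = 8 − 7 = 1
n=25: ⌊(26·191)/575⌋ − ⌊(25·191)/575⌋ = ⌊4966/575⌋ − ⌊4775/575⌋ = 8 − 8 = 0
n=26: ⌊(27·191)/575⌋ − ⌊(26·191)/575⌋ = ⌊5157/575⌋ − ⌊4966/575⌋ = 8 − 8 = 0
n=27: ⌊(28·191)/575⌋ − ⌊(27·191)/575⌋ = ⌊5348/575⌋ − ⌊5157/575⌋ = 9 − 8 = 1
n=28: ⌊(29·191)/575⌋ − ⌊(28·191)/575⌋ = ⌊5539/575⌋ − ⌊5348/575⌋ = 9 − 9 = 0
n=29: ⌊(30·191)/575⌋ − ⌊(29·191)/575⌋ = ⌊5730/575⌋ − ⌊5539/575⌋ = 9 − 9 = 0
n=30: ⌊(31·191)/575⌋ − ⌊(30·191)/575⌋ = ⌊5921/575⌋ − ⌊5730/575⌋ = 10 − 9 = 1
n=31: ⌊(32·191)/575⌋ − ⌊(31·191)/575⌋ = ⌊6112/575⌋ − ⌊5921/575⌋ = 10 − 10 = 0
n=32: ⌊(33·191)/575⌋ − ⌊(32·191)/575⌋ = ⌊6303/575⌋ − ⌊6112/575⌋ = 10 − 10 = 0
n=33: ⌊(34·191)/575⌋ − ⌊(33·191)/575⌋ = ⌊6494/575⌋ − ⌊6303/575⌋ = 11 − 10 = 1
n=34: ⌊(35·191)/575⌋ − ⌊(34·191)/575⌋ = ⌊6685/575⌋ − ⌊6494/575⌋ = 11 − 11 = 0
n=35: ⌊(36·191)/575⌋ − ⌊(35·191)/575⌋ = ⌊6876/575⌋ − ⌊6685/575⌋ = 11 − 11 = 0
n=36: ⌊(37·191)/575⌋ − ⌊(36·191)/575⌋ = ⌊7067/575⌋ − ⌊6876/575⌋ = 12 − 11 = 1
n=37: ⌊(38·191)/575⌋ − ⌊(37·191)/575⌋ = ⌊7258/575⌋ − ⌊7067/575⌋ = 12 − 12 = 0
n=38: ⌊(39·191)/575⌋ − ⌊(38·191)/575⌋ = ⌊7449/575⌋ − ⌊7258/575⌋ = 12 − 12 = 0
n=39: ⌊(40·191)/575⌋ − ⌊(39·191)/575⌋ = ⌊7640/575⌋ − ⌊7449/575⌋ = 13 − 12 = 1
n=40: ⌊(41·191)/575⌋ − ⌊(40·191)/575⌋ = ⌊7831/575⌋ − ⌊7640/575⌋ = 13 − 13 = 0
n=41: ⌊(42·191)/575⌋ − ⌊(41·191)/575⌋ = ⌊8022/575⌋ − ⌊7831/575⌋ = 13 − 13 = 0
n=42: ⌊(43·191)/575⌋ − ⌊(42·191)/575⌋ = ⌊8213/575⌋ − ⌊8022/575⌋ = 14 − 13 = 1
n=43: ⌊(44·191)/575⌋ − ⌊(43·191)/575⌋ = ⌊8404/575⌋ − ⌊8213/575⌋ = 14 − 14 = 0
n=44: ⌊(45·191)/575⌋ − ⌊(44·191)/575⌋ = ⌊8595/575⌋ − ⌊8404/575⌋ = 14 − 14 = 0
n=45: ⌊(46·191)/575⌋ − ⌊(45·191)/575⌋ = ⌊8786/575⌋ − ⌊8595/575⌋ = 15 − 14 = 1
n=46: ⌊(47·191)/575⌋ − ⌊(46·191)/575⌋ = ⌊8977/575⌋ − ⌊8786/575⌋ = 15 − 15 = 0
n=47: ⌊(48·191)/575⌋ − ⌊(47·191)/575⌋ = ⌊9168/575⌋ − ⌊8977/575⌋ = 15 − 15 = 0
n=48: ⌊(49·191)/575⌋ − ⌊(48·191)/575⌋ = ⌊9359/575⌋ − ⌊9168/575⌋ = 16 − 15 = 1
n=49: ⌊(50·191)/575⌋ − ⌊(49·191)/575⌋ = ⌊9550/575⌋ − ⌊9359/575⌋ = 16 − 16 = 0
n=50: ⌊(51·191)/575⌋ − ⌊(50·191)/575⌋ = ⌊9741/575⌋ − ⌊9550/575⌋ = 16 − 16 = 0
n=51: ⌊(52·191)/575⌋ − ⌊(51·191)/575⌋ = ⌊9932/575⌋ − ⌊9741/575⌋ = 17 − 16 = 1
n=52: ⌊(53·191)/575⌋ − ⌊(52·191)/575⌋ = ⌊10123/575⌋ − ⌊9932/575⌋ = 17 − 17 = 0
n=53: ⌊(54·191)/575⌋ − ⌊(53·191)/575⌋ = ⌊10314/575⌋ − ⌊10123/575⌋ = 17 − 17 = 0
n=54: ⌊(55·191)/575⌋ − ⌊(54·191)/575⌋ = ⌊10505/575⌋ − ⌊10314/575⌋ = 18 − 17 = 1
n=55: ⌊(56·191)/575⌋ − ⌊(55·191)/575⌋ = ⌊10696/575⌋ − ⌊10505/575⌋ = 18 − 18 = 0
n=56: ⌊(57·191)/575⌋ − ⌊(56·191)/575⌋ = ⌊10887/575⌋ − ⌊10696/575⌋ = 18 − 18 = 0
n=57: ⌊(58·191)/575⌋ − ⌊(57·191)/575⌋ = ⌊11078/575⌋ − ⌊10887/575⌋ = 19 − 18 = 1
n=58: ⌊(59·191)/575⌋ − ⌊(58·191)/575⌋ = ⌊11269/575⌋ − ⌊11078/575⌋ = 19 − 19 = 0
n=59: ⌊(60·191)/575⌋ − ⌊(59·191)/575⌋ = ⌊11460/575⌋ − ⌊11269/575⌋ = 19 − 19 = 0
n=60: ⌊(61·191)/575⌋ − ⌊(60·191)/575⌋ = ⌊11651/575⌋ − ⌊11460/575⌋ = 20 − 19 = 1
n=61: ⌊(62·191)/575⌋ − ⌊(61·191)/575⌋ = ⌊11842/575⌋ − ⌊11651/575⌋ = 20 − 20 = 0
n=62: ⌊(63·191)/575⌋ − ⌊(62·191)/575⌋ = ⌊12033/575⌋ − ⌊11842/575⌋ = 20 − 20 = 0
n=63: ⌊(64·191)/575⌋ − ⌊(63·191)/575⌋ = ⌊12224/575⌋ − ⌊12033/575⌋ = 21 − 20 = 1
n=64: ⌊(65·191)/575⌋ − ⌊(64·191)/575⌋ = ⌊12415/575⌋ − ⌊12224/575⌋ = 21 − 21 = 0
n=65: ⌊(66·191)/575⌋ − ⌊(65·191)/575⌋ = ⌊12606/575⌋ − ⌊12415/575⌋ = 21 − 21 = 0
n=66: ⌊(67·191)/575⌋ − ⌊(66·191)/575⌋ = ⌊12797/575⌋ − ⌊12606/575⌋ = 22 − 21 = 1
n=67: ⌊(68·191)/575⌋ − ⌊(67·191)/575⌋ = ⌊12988/575⌋ − ⌊12797/575⌋ = 22 − 22 = 0
n=68: ⌊(69·191)/575⌋ − ⌊(68·191)/575⌋ = ⌊13179/575⌋ − ⌊12988/575⌋ = 22 − 22 = 0
n=69: ⌊(70·191)/575⌋ − ⌊(69·191)/575⌋ = ⌊13370/575⌋ − ⌊13179/575⌋ = 23 − 22 = 1
n=70: ⌊(71·191)/575⌋ − ⌊(70·191)/575⌋ = ⌊13561/575⌋ − ⌊13370/575⌋ = 23 − 23 = 0
n=71: ⌊(72·191)/575⌋ − ⌊(71·191)/575⌋ = ⌊13752/575⌋ − ⌊13561/575⌋ = 23 − 23 = 0
n=72: ⌊(73·191)/575⌋ − ⌊(72·191)/575⌋ = ⌊13943/575⌋ − ⌊13752/575⌋ = 24 − 23 = 1
n=73: ⌊(74·191)/575⌋ − ⌊(73·191)/575⌋ = ⌊14134/575⌋ − ⌊13943/575⌋ = 24 − 24 = 0
n=74: ⌊(75·191)/575⌋ − ⌊(74·191)/575⌋ = ⌊14325/575⌋ − ⌊14134/575⌋ = 24 − 24 = 0
n=75: ⌊(76·191)/575⌋ − ⌊(75·191)/575⌋ = ⌊14516/575⌋ − ⌊14325/575⌋ = 25 − 24 = 1
n=76: ⌊(77·191)/575⌋ − ⌊(76·191)/575⌋ = ⌊14707/575⌋ − ⌊14516/575⌋ = 25 − 25 = 0
n=77: ⌊(78·191)/575⌋ − ⌊(77·191)/575⌋ = ⌊14898/575⌋ − ⌊14707/575⌋ = 25 − 25 = 0
n=78: ⌊(79·191)/575⌋ − ⌊(78·191)/575⌋ = ⌊15089/575⌋ − ⌊14898/575⌋ = 26 − 25 = 1
n=79: ⌊(80·191)/575⌋ − ⌊(79·191)/575⌋ = ⌊15280/575⌋ − ⌊15089/575⌋ = 26 − 26 = 0
n=80: ⌊(81·191)/575⌋ − ⌊(80·191)/575⌋ = ⌊15471/575⌋ − ⌊15280/575⌋ = 26 − 26 = 0
n=81: ⌊(82·191)/575⌋ − ⌊(81·191)/575⌋ = ⌊15662/575⌋ − ⌊15471/575⌋ = 27 − 26 = 1
n=82: ⌊(83·191)/575⌋ − ⌊(82·191)/575⌋ = ⌊15853/575⌋ − ⌊15662/575⌋ = 27 − 27 = 0
n=83: ⌊(84·191)/575⌋ − ⌊(83·191)/575⌋ = ⌊16044/575⌋ − ⌊15853/575⌋ = 27 − 27 = 0
n=84: ⌊(85·191)/575⌋ − ⌊(84·191)/575⌋ = ⌊16235/575⌋ − ⌊16044/575⌋ = 28 − 27 = 1
n=85: ⌊(86·191)/575⌋ − ⌊(85·191)/575⌋ = ⌊16426/575⌋ − ⌊16235/575⌋ = 28 − 28 = 0
n=86: ⌊(87·191)/575⌋ − ⌊(86·191)/575⌋ = ⌊16617/575⌋ − ⌊16426/575⌋ = 28 − 28 = 0
n=87: ⌊(88·191)/575⌋ − ⌊(87·191)/575⌋ = ⌊16808/575⌋ − ⌊16617/575⌋ = 29 − 28 = 1
n=88: ⌊(89·191)/575⌋ − ⌊(88·191)/575⌋ = ⌊16999/575⌋ − ⌊16808/575⌋ = 29 − 29 = 0
n=89: ⌊(90·191)/575⌋ − ⌊(89·191)/575⌋ = ⌊17190/575⌋ − ⌊16999/575⌋ = 29 − 29 = 0

000100100100100100100100100100100100100100100100100100100100100100100100100100100100100100
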